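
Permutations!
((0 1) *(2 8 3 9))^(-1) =((0 1)(2 8 3 9))^(-1) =(0 1)(2 9 3 8)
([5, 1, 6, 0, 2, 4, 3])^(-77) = (0 5 4 2 6 3)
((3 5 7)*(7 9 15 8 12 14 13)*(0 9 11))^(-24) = (0 5 7 14 8 9 11 3 13 12 15)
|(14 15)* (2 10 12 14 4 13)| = |(2 10 12 14 15 4 13)| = 7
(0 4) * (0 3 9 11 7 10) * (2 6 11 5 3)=(0 4 2 6 11 7 10)(3 9 5)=[4, 1, 6, 9, 2, 3, 11, 10, 8, 5, 0, 7]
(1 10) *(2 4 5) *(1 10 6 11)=(1 6 11)(2 4 5)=[0, 6, 4, 3, 5, 2, 11, 7, 8, 9, 10, 1]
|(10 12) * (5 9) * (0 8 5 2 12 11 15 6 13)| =|(0 8 5 9 2 12 10 11 15 6 13)| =11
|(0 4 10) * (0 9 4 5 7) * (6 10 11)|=|(0 5 7)(4 11 6 10 9)|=15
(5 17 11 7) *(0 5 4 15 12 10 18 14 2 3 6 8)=(0 5 17 11 7 4 15 12 10 18 14 2 3 6 8)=[5, 1, 3, 6, 15, 17, 8, 4, 0, 9, 18, 7, 10, 13, 2, 12, 16, 11, 14]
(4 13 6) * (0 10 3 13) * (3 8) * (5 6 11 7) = (0 10 8 3 13 11 7 5 6 4) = [10, 1, 2, 13, 0, 6, 4, 5, 3, 9, 8, 7, 12, 11]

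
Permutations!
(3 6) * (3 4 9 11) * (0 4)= (0 4 9 11 3 6)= [4, 1, 2, 6, 9, 5, 0, 7, 8, 11, 10, 3]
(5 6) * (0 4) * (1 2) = (0 4)(1 2)(5 6) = [4, 2, 1, 3, 0, 6, 5]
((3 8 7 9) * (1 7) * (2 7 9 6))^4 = (9)(2 7 6)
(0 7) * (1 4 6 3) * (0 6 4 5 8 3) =(0 7 6)(1 5 8 3) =[7, 5, 2, 1, 4, 8, 0, 6, 3]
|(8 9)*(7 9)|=|(7 9 8)|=3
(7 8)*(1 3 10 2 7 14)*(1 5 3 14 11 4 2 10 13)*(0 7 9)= (0 7 8 11 4 2 9)(1 14 5 3 13)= [7, 14, 9, 13, 2, 3, 6, 8, 11, 0, 10, 4, 12, 1, 5]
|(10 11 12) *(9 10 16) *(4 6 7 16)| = 8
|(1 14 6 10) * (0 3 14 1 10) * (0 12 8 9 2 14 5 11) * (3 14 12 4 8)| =11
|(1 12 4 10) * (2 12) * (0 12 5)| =7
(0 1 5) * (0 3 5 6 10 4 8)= [1, 6, 2, 5, 8, 3, 10, 7, 0, 9, 4]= (0 1 6 10 4 8)(3 5)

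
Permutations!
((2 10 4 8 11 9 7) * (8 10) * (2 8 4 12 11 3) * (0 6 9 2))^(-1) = ((0 6 9 7 8 3)(2 4 10 12 11))^(-1) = (0 3 8 7 9 6)(2 11 12 10 4)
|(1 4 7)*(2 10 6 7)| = 6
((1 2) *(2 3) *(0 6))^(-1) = ((0 6)(1 3 2))^(-1) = (0 6)(1 2 3)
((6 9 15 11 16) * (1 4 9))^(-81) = (1 15 6 9 16 4 11)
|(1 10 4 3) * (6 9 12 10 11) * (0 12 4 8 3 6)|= 21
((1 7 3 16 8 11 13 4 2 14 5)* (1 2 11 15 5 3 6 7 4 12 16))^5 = (1 16 14 13 5 4 8 3 12 2 11 15)(6 7)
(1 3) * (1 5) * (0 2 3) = [2, 0, 3, 5, 4, 1] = (0 2 3 5 1)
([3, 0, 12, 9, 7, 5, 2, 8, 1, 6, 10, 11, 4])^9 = [1, 8, 6, 0, 12, 5, 9, 4, 7, 3, 10, 11, 2]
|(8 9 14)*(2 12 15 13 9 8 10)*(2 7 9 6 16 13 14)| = 21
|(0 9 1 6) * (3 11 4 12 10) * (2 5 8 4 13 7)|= 20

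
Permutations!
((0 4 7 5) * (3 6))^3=((0 4 7 5)(3 6))^3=(0 5 7 4)(3 6)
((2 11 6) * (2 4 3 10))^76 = (2 3 6)(4 11 10)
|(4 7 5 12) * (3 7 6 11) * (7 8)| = |(3 8 7 5 12 4 6 11)| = 8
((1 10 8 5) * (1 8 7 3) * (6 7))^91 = (1 10 6 7 3)(5 8)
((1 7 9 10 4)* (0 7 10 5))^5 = ((0 7 9 5)(1 10 4))^5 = (0 7 9 5)(1 4 10)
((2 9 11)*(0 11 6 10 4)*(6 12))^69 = ((0 11 2 9 12 6 10 4))^69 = (0 6 2 4 12 11 10 9)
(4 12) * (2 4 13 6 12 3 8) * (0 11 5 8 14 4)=(0 11 5 8 2)(3 14 4)(6 12 13)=[11, 1, 0, 14, 3, 8, 12, 7, 2, 9, 10, 5, 13, 6, 4]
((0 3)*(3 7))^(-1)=(0 3 7)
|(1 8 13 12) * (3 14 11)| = 12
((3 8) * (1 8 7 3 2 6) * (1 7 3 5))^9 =((1 8 2 6 7 5))^9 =(1 6)(2 5)(7 8)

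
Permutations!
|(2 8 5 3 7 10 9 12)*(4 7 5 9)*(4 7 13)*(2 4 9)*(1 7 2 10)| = 12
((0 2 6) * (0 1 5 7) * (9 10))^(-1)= ((0 2 6 1 5 7)(9 10))^(-1)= (0 7 5 1 6 2)(9 10)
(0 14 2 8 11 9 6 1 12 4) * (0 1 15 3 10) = (0 14 2 8 11 9 6 15 3 10)(1 12 4) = [14, 12, 8, 10, 1, 5, 15, 7, 11, 6, 0, 9, 4, 13, 2, 3]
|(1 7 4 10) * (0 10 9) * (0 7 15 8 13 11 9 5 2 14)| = 13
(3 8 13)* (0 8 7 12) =(0 8 13 3 7 12) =[8, 1, 2, 7, 4, 5, 6, 12, 13, 9, 10, 11, 0, 3]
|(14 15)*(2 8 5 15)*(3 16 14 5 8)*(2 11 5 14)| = |(2 3 16)(5 15 14 11)| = 12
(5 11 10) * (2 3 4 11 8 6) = (2 3 4 11 10 5 8 6) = [0, 1, 3, 4, 11, 8, 2, 7, 6, 9, 5, 10]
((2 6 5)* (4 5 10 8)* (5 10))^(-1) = (2 5 6)(4 8 10)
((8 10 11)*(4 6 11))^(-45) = ((4 6 11 8 10))^(-45) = (11)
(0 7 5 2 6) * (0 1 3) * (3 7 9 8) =(0 9 8 3)(1 7 5 2 6) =[9, 7, 6, 0, 4, 2, 1, 5, 3, 8]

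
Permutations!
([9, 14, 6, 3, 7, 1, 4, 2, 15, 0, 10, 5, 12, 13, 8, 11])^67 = (0 9)(1 14 8 15 11 5)(2 7 4 6)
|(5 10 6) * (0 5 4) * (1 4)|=6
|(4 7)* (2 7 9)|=|(2 7 4 9)|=4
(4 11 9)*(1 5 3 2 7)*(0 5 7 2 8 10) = (0 5 3 8 10)(1 7)(4 11 9) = [5, 7, 2, 8, 11, 3, 6, 1, 10, 4, 0, 9]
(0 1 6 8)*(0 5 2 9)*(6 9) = (0 1 9)(2 6 8 5) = [1, 9, 6, 3, 4, 2, 8, 7, 5, 0]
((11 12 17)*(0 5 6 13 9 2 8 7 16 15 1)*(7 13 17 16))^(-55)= ((0 5 6 17 11 12 16 15 1)(2 8 13 9))^(-55)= (0 1 15 16 12 11 17 6 5)(2 8 13 9)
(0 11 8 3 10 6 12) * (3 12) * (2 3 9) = (0 11 8 12)(2 3 10 6 9) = [11, 1, 3, 10, 4, 5, 9, 7, 12, 2, 6, 8, 0]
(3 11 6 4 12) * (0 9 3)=(0 9 3 11 6 4 12)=[9, 1, 2, 11, 12, 5, 4, 7, 8, 3, 10, 6, 0]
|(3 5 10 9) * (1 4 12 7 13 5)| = |(1 4 12 7 13 5 10 9 3)| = 9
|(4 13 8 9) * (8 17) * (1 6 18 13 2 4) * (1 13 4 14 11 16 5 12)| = |(1 6 18 4 2 14 11 16 5 12)(8 9 13 17)| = 20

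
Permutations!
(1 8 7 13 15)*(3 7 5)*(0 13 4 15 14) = (0 13 14)(1 8 5 3 7 4 15) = [13, 8, 2, 7, 15, 3, 6, 4, 5, 9, 10, 11, 12, 14, 0, 1]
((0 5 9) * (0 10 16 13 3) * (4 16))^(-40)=(16)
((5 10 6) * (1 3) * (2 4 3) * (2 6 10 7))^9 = ((10)(1 6 5 7 2 4 3))^9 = (10)(1 5 2 3 6 7 4)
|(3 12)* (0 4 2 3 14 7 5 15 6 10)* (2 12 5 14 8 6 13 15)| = 6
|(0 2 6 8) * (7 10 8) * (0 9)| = 7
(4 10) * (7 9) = (4 10)(7 9) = [0, 1, 2, 3, 10, 5, 6, 9, 8, 7, 4]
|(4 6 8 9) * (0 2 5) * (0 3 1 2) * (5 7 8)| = 9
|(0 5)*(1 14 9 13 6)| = |(0 5)(1 14 9 13 6)| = 10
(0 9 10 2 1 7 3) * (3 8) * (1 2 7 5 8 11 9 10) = [10, 5, 2, 0, 4, 8, 6, 11, 3, 1, 7, 9] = (0 10 7 11 9 1 5 8 3)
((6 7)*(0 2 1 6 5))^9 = (0 6)(1 5)(2 7)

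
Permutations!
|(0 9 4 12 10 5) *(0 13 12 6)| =4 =|(0 9 4 6)(5 13 12 10)|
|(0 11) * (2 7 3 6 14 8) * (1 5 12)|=|(0 11)(1 5 12)(2 7 3 6 14 8)|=6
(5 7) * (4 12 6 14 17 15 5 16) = [0, 1, 2, 3, 12, 7, 14, 16, 8, 9, 10, 11, 6, 13, 17, 5, 4, 15] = (4 12 6 14 17 15 5 7 16)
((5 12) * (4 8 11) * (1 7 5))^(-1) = (1 12 5 7)(4 11 8)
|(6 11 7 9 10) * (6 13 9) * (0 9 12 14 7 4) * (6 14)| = 8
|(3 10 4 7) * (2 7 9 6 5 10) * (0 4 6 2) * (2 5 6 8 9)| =20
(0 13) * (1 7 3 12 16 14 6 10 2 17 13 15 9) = (0 15 9 1 7 3 12 16 14 6 10 2 17 13) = [15, 7, 17, 12, 4, 5, 10, 3, 8, 1, 2, 11, 16, 0, 6, 9, 14, 13]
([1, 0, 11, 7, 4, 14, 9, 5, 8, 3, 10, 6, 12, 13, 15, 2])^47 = (0 1)(2 6 3 5 15 11 9 7 14)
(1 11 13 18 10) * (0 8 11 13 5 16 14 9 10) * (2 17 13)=[8, 2, 17, 3, 4, 16, 6, 7, 11, 10, 1, 5, 12, 18, 9, 15, 14, 13, 0]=(0 8 11 5 16 14 9 10 1 2 17 13 18)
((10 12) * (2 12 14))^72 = ((2 12 10 14))^72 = (14)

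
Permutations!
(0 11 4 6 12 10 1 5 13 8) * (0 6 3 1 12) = (0 11 4 3 1 5 13 8 6)(10 12) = [11, 5, 2, 1, 3, 13, 0, 7, 6, 9, 12, 4, 10, 8]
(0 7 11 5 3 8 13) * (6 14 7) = (0 6 14 7 11 5 3 8 13) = [6, 1, 2, 8, 4, 3, 14, 11, 13, 9, 10, 5, 12, 0, 7]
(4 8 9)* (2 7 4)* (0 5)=[5, 1, 7, 3, 8, 0, 6, 4, 9, 2]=(0 5)(2 7 4 8 9)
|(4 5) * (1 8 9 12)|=4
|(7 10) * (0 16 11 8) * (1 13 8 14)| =14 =|(0 16 11 14 1 13 8)(7 10)|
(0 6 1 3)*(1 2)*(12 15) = (0 6 2 1 3)(12 15) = [6, 3, 1, 0, 4, 5, 2, 7, 8, 9, 10, 11, 15, 13, 14, 12]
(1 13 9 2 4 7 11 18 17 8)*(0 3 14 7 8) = (0 3 14 7 11 18 17)(1 13 9 2 4 8) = [3, 13, 4, 14, 8, 5, 6, 11, 1, 2, 10, 18, 12, 9, 7, 15, 16, 0, 17]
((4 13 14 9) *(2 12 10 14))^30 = (2 10 9 13 12 14 4)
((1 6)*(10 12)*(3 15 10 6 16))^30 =((1 16 3 15 10 12 6))^30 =(1 3 10 6 16 15 12)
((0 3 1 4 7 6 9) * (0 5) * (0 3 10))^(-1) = (0 10)(1 3 5 9 6 7 4)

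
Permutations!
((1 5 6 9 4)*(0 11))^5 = ((0 11)(1 5 6 9 4))^5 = (0 11)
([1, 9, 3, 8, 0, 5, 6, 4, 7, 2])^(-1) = (0 4 7 8 3 2 9 1)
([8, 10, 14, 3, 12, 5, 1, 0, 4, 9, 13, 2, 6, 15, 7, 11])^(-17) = [11, 8, 10, 3, 14, 5, 0, 15, 2, 9, 4, 1, 7, 12, 13, 6]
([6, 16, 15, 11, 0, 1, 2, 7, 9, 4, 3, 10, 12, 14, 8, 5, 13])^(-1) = [4, 5, 6, 10, 9, 15, 0, 7, 14, 8, 11, 3, 12, 16, 13, 2, 1]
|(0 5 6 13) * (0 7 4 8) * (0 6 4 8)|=|(0 5 4)(6 13 7 8)|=12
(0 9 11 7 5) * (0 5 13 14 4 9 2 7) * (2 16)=[16, 1, 7, 3, 9, 5, 6, 13, 8, 11, 10, 0, 12, 14, 4, 15, 2]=(0 16 2 7 13 14 4 9 11)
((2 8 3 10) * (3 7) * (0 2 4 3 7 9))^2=((0 2 8 9)(3 10 4))^2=(0 8)(2 9)(3 4 10)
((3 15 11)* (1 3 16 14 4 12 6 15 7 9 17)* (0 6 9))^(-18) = ((0 6 15 11 16 14 4 12 9 17 1 3 7))^(-18) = (0 9 11 3 4 6 17 16 7 12 15 1 14)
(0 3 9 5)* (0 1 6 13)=[3, 6, 2, 9, 4, 1, 13, 7, 8, 5, 10, 11, 12, 0]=(0 3 9 5 1 6 13)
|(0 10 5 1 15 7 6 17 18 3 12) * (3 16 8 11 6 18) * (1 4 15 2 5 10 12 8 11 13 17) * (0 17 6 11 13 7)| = 15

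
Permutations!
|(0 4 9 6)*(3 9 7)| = 6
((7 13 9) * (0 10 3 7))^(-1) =((0 10 3 7 13 9))^(-1) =(0 9 13 7 3 10)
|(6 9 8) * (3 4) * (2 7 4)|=|(2 7 4 3)(6 9 8)|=12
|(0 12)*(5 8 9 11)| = |(0 12)(5 8 9 11)| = 4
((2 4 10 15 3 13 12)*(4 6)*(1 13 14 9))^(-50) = (1 4 9 6 14 2 3 12 15 13 10)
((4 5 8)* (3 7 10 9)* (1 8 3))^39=((1 8 4 5 3 7 10 9))^39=(1 9 10 7 3 5 4 8)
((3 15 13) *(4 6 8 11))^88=((3 15 13)(4 6 8 11))^88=(3 15 13)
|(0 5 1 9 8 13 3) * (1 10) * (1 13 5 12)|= |(0 12 1 9 8 5 10 13 3)|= 9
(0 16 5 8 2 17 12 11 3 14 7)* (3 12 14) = (0 16 5 8 2 17 14 7)(11 12) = [16, 1, 17, 3, 4, 8, 6, 0, 2, 9, 10, 12, 11, 13, 7, 15, 5, 14]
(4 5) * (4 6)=(4 5 6)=[0, 1, 2, 3, 5, 6, 4]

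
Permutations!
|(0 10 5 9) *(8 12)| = 4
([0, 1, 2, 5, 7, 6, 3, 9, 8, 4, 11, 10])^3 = (10 11)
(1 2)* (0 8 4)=(0 8 4)(1 2)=[8, 2, 1, 3, 0, 5, 6, 7, 4]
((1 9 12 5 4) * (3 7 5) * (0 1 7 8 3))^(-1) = ((0 1 9 12)(3 8)(4 7 5))^(-1) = (0 12 9 1)(3 8)(4 5 7)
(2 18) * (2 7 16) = [0, 1, 18, 3, 4, 5, 6, 16, 8, 9, 10, 11, 12, 13, 14, 15, 2, 17, 7] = (2 18 7 16)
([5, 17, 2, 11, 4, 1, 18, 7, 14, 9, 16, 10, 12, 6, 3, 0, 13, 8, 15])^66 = [13, 18, 2, 1, 4, 6, 11, 7, 0, 9, 8, 17, 12, 3, 5, 16, 14, 15, 10]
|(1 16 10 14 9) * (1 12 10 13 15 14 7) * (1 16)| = 8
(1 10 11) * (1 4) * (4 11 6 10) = (11)(1 4)(6 10) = [0, 4, 2, 3, 1, 5, 10, 7, 8, 9, 6, 11]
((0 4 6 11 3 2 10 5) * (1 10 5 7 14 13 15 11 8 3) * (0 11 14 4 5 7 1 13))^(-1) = (0 14 15 13 11 5)(1 10)(2 3 8 6 4 7) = ((0 5 11 13 15 14)(1 10)(2 7 4 6 8 3))^(-1)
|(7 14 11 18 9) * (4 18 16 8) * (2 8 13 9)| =12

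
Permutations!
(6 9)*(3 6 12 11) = (3 6 9 12 11) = [0, 1, 2, 6, 4, 5, 9, 7, 8, 12, 10, 3, 11]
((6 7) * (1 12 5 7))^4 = (1 6 7 5 12)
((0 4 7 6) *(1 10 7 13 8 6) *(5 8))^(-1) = ((0 4 13 5 8 6)(1 10 7))^(-1) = (0 6 8 5 13 4)(1 7 10)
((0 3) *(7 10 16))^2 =(7 16 10)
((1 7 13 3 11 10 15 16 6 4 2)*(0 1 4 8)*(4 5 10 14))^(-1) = (0 8 6 16 15 10 5 2 4 14 11 3 13 7 1)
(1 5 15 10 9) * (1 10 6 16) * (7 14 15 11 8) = [0, 5, 2, 3, 4, 11, 16, 14, 7, 10, 9, 8, 12, 13, 15, 6, 1] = (1 5 11 8 7 14 15 6 16)(9 10)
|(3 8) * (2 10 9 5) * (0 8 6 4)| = 20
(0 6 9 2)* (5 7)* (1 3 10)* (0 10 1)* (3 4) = (0 6 9 2 10)(1 4 3)(5 7) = [6, 4, 10, 1, 3, 7, 9, 5, 8, 2, 0]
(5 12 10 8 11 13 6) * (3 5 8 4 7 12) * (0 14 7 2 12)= (0 14 7)(2 12 10 4)(3 5)(6 8 11 13)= [14, 1, 12, 5, 2, 3, 8, 0, 11, 9, 4, 13, 10, 6, 7]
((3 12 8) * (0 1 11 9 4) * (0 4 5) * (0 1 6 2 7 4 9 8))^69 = ((0 6 2 7 4 9 5 1 11 8 3 12))^69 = (0 8 5 7)(1 4 6 3)(2 12 11 9)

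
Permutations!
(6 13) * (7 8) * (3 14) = (3 14)(6 13)(7 8) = [0, 1, 2, 14, 4, 5, 13, 8, 7, 9, 10, 11, 12, 6, 3]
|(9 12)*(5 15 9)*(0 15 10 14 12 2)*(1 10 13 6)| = |(0 15 9 2)(1 10 14 12 5 13 6)| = 28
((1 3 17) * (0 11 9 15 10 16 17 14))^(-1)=(0 14 3 1 17 16 10 15 9 11)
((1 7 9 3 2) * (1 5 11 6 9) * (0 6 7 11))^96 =(11)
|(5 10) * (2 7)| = |(2 7)(5 10)| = 2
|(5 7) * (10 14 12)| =|(5 7)(10 14 12)| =6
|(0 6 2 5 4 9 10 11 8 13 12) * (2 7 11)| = 35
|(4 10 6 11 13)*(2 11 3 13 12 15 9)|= 5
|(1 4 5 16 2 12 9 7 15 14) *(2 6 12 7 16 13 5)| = |(1 4 2 7 15 14)(5 13)(6 12 9 16)| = 12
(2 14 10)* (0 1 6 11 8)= (0 1 6 11 8)(2 14 10)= [1, 6, 14, 3, 4, 5, 11, 7, 0, 9, 2, 8, 12, 13, 10]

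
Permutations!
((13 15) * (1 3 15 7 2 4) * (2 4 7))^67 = (1 2 3 7 15 4 13)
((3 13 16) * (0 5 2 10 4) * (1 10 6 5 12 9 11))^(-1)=((0 12 9 11 1 10 4)(2 6 5)(3 13 16))^(-1)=(0 4 10 1 11 9 12)(2 5 6)(3 16 13)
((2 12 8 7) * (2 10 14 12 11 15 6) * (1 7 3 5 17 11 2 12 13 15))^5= ((1 7 10 14 13 15 6 12 8 3 5 17 11))^5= (1 15 5 10 12 11 13 3 7 6 17 14 8)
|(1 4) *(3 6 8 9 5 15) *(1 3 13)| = 9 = |(1 4 3 6 8 9 5 15 13)|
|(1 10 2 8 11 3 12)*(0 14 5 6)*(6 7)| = |(0 14 5 7 6)(1 10 2 8 11 3 12)| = 35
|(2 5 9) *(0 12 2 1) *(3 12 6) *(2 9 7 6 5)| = |(0 5 7 6 3 12 9 1)| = 8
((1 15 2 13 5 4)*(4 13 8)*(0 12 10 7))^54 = ((0 12 10 7)(1 15 2 8 4)(5 13))^54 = (0 10)(1 4 8 2 15)(7 12)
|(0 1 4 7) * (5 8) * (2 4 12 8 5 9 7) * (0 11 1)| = |(1 12 8 9 7 11)(2 4)| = 6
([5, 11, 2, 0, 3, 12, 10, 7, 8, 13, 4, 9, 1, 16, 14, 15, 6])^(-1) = (0 3 4 10 6 16 13 9 11 1 12 5)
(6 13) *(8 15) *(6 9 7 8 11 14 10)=(6 13 9 7 8 15 11 14 10)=[0, 1, 2, 3, 4, 5, 13, 8, 15, 7, 6, 14, 12, 9, 10, 11]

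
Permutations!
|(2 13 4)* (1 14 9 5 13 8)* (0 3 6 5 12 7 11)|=|(0 3 6 5 13 4 2 8 1 14 9 12 7 11)|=14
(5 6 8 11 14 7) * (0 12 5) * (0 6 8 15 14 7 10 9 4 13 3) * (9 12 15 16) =(0 15 14 10 12 5 8 11 7 6 16 9 4 13 3) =[15, 1, 2, 0, 13, 8, 16, 6, 11, 4, 12, 7, 5, 3, 10, 14, 9]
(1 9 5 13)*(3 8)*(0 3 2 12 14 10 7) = [3, 9, 12, 8, 4, 13, 6, 0, 2, 5, 7, 11, 14, 1, 10] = (0 3 8 2 12 14 10 7)(1 9 5 13)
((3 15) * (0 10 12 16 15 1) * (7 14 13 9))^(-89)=(0 12 15 1 10 16 3)(7 9 13 14)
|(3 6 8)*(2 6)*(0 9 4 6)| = 7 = |(0 9 4 6 8 3 2)|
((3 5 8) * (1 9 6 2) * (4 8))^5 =((1 9 6 2)(3 5 4 8))^5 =(1 9 6 2)(3 5 4 8)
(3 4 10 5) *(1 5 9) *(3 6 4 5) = (1 3 5 6 4 10 9) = [0, 3, 2, 5, 10, 6, 4, 7, 8, 1, 9]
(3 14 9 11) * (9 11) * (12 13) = (3 14 11)(12 13) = [0, 1, 2, 14, 4, 5, 6, 7, 8, 9, 10, 3, 13, 12, 11]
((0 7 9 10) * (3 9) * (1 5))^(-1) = (0 10 9 3 7)(1 5)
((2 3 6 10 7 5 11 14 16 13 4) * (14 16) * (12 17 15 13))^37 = ((2 3 6 10 7 5 11 16 12 17 15 13 4))^37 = (2 13 17 16 5 10 3 4 15 12 11 7 6)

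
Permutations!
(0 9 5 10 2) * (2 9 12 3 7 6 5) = (0 12 3 7 6 5 10 9 2) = [12, 1, 0, 7, 4, 10, 5, 6, 8, 2, 9, 11, 3]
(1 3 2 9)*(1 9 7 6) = (9)(1 3 2 7 6) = [0, 3, 7, 2, 4, 5, 1, 6, 8, 9]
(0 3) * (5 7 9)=[3, 1, 2, 0, 4, 7, 6, 9, 8, 5]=(0 3)(5 7 9)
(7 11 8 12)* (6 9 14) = (6 9 14)(7 11 8 12) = [0, 1, 2, 3, 4, 5, 9, 11, 12, 14, 10, 8, 7, 13, 6]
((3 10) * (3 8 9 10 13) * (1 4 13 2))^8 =(1 3 4 2 13)(8 10 9) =((1 4 13 3 2)(8 9 10))^8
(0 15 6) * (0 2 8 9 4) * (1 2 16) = (0 15 6 16 1 2 8 9 4) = [15, 2, 8, 3, 0, 5, 16, 7, 9, 4, 10, 11, 12, 13, 14, 6, 1]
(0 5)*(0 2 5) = (2 5) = [0, 1, 5, 3, 4, 2]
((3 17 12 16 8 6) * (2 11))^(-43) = (2 11)(3 6 8 16 12 17)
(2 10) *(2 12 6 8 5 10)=(5 10 12 6 8)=[0, 1, 2, 3, 4, 10, 8, 7, 5, 9, 12, 11, 6]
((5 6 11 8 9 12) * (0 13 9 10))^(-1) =(0 10 8 11 6 5 12 9 13)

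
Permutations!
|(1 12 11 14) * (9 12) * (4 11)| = 6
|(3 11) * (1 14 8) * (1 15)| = |(1 14 8 15)(3 11)| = 4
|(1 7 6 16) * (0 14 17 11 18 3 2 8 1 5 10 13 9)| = 16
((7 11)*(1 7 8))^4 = ((1 7 11 8))^4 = (11)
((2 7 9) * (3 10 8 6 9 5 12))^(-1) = (2 9 6 8 10 3 12 5 7)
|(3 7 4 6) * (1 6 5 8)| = |(1 6 3 7 4 5 8)| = 7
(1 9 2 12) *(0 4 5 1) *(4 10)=[10, 9, 12, 3, 5, 1, 6, 7, 8, 2, 4, 11, 0]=(0 10 4 5 1 9 2 12)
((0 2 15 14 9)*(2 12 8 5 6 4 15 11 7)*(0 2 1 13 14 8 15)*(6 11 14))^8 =((0 12 15 8 5 11 7 1 13 6 4)(2 14 9))^8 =(0 13 11 15 4 1 5 12 6 7 8)(2 9 14)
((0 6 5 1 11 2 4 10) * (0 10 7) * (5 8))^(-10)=((0 6 8 5 1 11 2 4 7))^(-10)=(0 7 4 2 11 1 5 8 6)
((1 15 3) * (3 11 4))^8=(1 4 15 3 11)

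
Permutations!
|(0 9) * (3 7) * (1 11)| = 2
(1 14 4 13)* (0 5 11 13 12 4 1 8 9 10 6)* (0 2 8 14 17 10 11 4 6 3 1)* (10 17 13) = (17)(0 5 4 12 6 2 8 9 11 10 3 1 13 14) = [5, 13, 8, 1, 12, 4, 2, 7, 9, 11, 3, 10, 6, 14, 0, 15, 16, 17]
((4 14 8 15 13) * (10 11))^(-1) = (4 13 15 8 14)(10 11)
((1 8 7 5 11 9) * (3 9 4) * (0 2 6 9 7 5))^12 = (0 2 6 9 1 8 5 11 4 3 7)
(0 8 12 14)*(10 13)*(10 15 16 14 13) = [8, 1, 2, 3, 4, 5, 6, 7, 12, 9, 10, 11, 13, 15, 0, 16, 14] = (0 8 12 13 15 16 14)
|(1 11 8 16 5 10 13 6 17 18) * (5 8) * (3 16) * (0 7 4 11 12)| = 12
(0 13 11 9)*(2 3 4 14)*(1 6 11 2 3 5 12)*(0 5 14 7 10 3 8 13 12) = (0 12 1 6 11 9 5)(2 14 8 13)(3 4 7 10) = [12, 6, 14, 4, 7, 0, 11, 10, 13, 5, 3, 9, 1, 2, 8]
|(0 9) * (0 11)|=|(0 9 11)|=3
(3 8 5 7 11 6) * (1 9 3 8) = [0, 9, 2, 1, 4, 7, 8, 11, 5, 3, 10, 6] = (1 9 3)(5 7 11 6 8)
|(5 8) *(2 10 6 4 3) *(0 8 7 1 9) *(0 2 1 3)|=11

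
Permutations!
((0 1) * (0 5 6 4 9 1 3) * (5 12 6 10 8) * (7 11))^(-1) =((0 3)(1 12 6 4 9)(5 10 8)(7 11))^(-1) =(0 3)(1 9 4 6 12)(5 8 10)(7 11)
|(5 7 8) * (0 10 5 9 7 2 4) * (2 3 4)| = 15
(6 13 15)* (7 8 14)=(6 13 15)(7 8 14)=[0, 1, 2, 3, 4, 5, 13, 8, 14, 9, 10, 11, 12, 15, 7, 6]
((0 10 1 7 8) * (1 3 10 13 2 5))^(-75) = ((0 13 2 5 1 7 8)(3 10))^(-75) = (0 2 1 8 13 5 7)(3 10)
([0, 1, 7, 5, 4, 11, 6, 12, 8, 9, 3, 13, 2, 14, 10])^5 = [0, 1, 12, 10, 4, 3, 6, 2, 8, 9, 14, 5, 7, 11, 13]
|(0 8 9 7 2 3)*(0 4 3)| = |(0 8 9 7 2)(3 4)| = 10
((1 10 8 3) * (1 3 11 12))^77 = ((1 10 8 11 12))^77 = (1 8 12 10 11)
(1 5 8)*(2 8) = [0, 5, 8, 3, 4, 2, 6, 7, 1] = (1 5 2 8)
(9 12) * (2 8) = (2 8)(9 12) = [0, 1, 8, 3, 4, 5, 6, 7, 2, 12, 10, 11, 9]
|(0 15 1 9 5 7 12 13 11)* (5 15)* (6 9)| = 12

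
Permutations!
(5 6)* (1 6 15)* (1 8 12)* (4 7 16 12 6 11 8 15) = (1 11 8 6 5 4 7 16 12) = [0, 11, 2, 3, 7, 4, 5, 16, 6, 9, 10, 8, 1, 13, 14, 15, 12]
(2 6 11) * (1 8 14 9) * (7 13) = (1 8 14 9)(2 6 11)(7 13) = [0, 8, 6, 3, 4, 5, 11, 13, 14, 1, 10, 2, 12, 7, 9]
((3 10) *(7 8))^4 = (10)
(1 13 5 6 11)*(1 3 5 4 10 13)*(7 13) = (3 5 6 11)(4 10 7 13) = [0, 1, 2, 5, 10, 6, 11, 13, 8, 9, 7, 3, 12, 4]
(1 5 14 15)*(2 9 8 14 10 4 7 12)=(1 5 10 4 7 12 2 9 8 14 15)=[0, 5, 9, 3, 7, 10, 6, 12, 14, 8, 4, 11, 2, 13, 15, 1]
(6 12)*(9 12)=(6 9 12)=[0, 1, 2, 3, 4, 5, 9, 7, 8, 12, 10, 11, 6]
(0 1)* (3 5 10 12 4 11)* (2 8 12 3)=(0 1)(2 8 12 4 11)(3 5 10)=[1, 0, 8, 5, 11, 10, 6, 7, 12, 9, 3, 2, 4]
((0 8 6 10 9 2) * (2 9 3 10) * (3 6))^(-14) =(0 6 3)(2 10 8) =((0 8 3 10 6 2))^(-14)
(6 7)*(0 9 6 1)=(0 9 6 7 1)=[9, 0, 2, 3, 4, 5, 7, 1, 8, 6]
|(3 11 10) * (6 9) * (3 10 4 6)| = 5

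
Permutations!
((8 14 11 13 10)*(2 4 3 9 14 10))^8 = (2 4 3 9 14 11 13)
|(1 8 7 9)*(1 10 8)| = |(7 9 10 8)| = 4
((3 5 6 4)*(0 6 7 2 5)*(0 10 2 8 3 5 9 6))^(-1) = ((2 9 6 4 5 7 8 3 10))^(-1) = (2 10 3 8 7 5 4 6 9)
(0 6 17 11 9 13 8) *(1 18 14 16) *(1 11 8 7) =[6, 18, 2, 3, 4, 5, 17, 1, 0, 13, 10, 9, 12, 7, 16, 15, 11, 8, 14] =(0 6 17 8)(1 18 14 16 11 9 13 7)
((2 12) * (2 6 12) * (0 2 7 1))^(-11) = ((0 2 7 1)(6 12))^(-11) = (0 2 7 1)(6 12)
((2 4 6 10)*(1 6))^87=((1 6 10 2 4))^87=(1 10 4 6 2)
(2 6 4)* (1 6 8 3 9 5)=(1 6 4 2 8 3 9 5)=[0, 6, 8, 9, 2, 1, 4, 7, 3, 5]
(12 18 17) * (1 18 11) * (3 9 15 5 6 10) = [0, 18, 2, 9, 4, 6, 10, 7, 8, 15, 3, 1, 11, 13, 14, 5, 16, 12, 17] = (1 18 17 12 11)(3 9 15 5 6 10)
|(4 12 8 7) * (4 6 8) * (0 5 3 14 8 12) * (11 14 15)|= |(0 5 3 15 11 14 8 7 6 12 4)|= 11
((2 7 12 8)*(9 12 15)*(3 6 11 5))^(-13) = (2 8 12 9 15 7)(3 5 11 6)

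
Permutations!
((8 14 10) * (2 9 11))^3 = ((2 9 11)(8 14 10))^3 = (14)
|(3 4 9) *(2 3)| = 4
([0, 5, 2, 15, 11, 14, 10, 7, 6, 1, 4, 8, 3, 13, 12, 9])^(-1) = (1 9 15 3 12 14 5)(4 10 6 8 11)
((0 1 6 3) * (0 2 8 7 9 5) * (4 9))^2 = (0 6 2 7 9)(1 3 8 4 5)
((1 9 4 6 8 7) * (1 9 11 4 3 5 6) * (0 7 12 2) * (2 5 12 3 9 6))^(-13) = ((0 7 6 8 3 12 5 2)(1 11 4))^(-13) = (0 8 5 7 3 2 6 12)(1 4 11)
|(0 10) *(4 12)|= |(0 10)(4 12)|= 2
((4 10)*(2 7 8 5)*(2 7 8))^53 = ((2 8 5 7)(4 10))^53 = (2 8 5 7)(4 10)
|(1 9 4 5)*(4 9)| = 3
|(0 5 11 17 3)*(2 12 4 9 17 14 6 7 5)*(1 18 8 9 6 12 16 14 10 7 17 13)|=180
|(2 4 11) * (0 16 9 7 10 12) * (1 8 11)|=|(0 16 9 7 10 12)(1 8 11 2 4)|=30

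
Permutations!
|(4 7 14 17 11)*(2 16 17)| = |(2 16 17 11 4 7 14)| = 7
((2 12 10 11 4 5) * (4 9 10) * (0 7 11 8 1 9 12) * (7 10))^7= (0 12 1 2 11 8 5 7 10 4 9)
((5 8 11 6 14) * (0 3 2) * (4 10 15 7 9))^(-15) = ((0 3 2)(4 10 15 7 9)(5 8 11 6 14))^(-15) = (15)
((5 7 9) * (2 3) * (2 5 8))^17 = ((2 3 5 7 9 8))^17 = (2 8 9 7 5 3)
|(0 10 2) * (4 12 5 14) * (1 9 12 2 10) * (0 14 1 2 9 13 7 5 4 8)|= |(0 2 14 8)(1 13 7 5)(4 9 12)|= 12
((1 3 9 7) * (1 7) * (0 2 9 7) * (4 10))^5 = ((0 2 9 1 3 7)(4 10))^5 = (0 7 3 1 9 2)(4 10)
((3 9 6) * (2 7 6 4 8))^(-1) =((2 7 6 3 9 4 8))^(-1) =(2 8 4 9 3 6 7)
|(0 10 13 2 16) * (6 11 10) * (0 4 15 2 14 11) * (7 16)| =20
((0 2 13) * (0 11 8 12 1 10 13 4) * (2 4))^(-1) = ((0 4)(1 10 13 11 8 12))^(-1) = (0 4)(1 12 8 11 13 10)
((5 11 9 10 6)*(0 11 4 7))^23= ((0 11 9 10 6 5 4 7))^23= (0 7 4 5 6 10 9 11)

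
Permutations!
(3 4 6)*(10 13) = (3 4 6)(10 13) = [0, 1, 2, 4, 6, 5, 3, 7, 8, 9, 13, 11, 12, 10]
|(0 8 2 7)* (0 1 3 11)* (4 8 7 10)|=20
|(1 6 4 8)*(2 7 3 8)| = 7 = |(1 6 4 2 7 3 8)|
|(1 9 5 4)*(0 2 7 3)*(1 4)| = 12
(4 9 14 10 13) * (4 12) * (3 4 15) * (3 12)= (3 4 9 14 10 13)(12 15)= [0, 1, 2, 4, 9, 5, 6, 7, 8, 14, 13, 11, 15, 3, 10, 12]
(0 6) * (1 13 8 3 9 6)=(0 1 13 8 3 9 6)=[1, 13, 2, 9, 4, 5, 0, 7, 3, 6, 10, 11, 12, 8]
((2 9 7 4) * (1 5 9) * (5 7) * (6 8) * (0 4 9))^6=(0 5 9 7 1 2 4)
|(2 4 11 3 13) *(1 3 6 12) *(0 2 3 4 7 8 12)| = 18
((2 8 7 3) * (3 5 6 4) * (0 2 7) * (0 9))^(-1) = ((0 2 8 9)(3 7 5 6 4))^(-1) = (0 9 8 2)(3 4 6 5 7)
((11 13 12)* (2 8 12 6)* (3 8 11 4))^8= (13)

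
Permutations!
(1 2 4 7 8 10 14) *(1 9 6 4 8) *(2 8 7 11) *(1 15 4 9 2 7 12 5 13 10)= (1 8)(2 12 5 13 10 14)(4 11 7 15)(6 9)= [0, 8, 12, 3, 11, 13, 9, 15, 1, 6, 14, 7, 5, 10, 2, 4]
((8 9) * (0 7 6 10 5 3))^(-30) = ((0 7 6 10 5 3)(8 9))^(-30) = (10)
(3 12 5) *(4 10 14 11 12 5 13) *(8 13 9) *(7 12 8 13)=(3 5)(4 10 14 11 8 7 12 9 13)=[0, 1, 2, 5, 10, 3, 6, 12, 7, 13, 14, 8, 9, 4, 11]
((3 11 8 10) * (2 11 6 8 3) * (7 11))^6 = (2 10 8 6 3 11 7)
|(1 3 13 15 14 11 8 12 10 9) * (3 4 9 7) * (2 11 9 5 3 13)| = 14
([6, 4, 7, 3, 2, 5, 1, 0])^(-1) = [7, 6, 4, 3, 1, 5, 0, 2]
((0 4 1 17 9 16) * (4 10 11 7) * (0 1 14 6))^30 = (0 11 4 6 10 7 14)(1 9)(16 17)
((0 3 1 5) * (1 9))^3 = (0 1 3 5 9)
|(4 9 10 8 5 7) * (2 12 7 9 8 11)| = 9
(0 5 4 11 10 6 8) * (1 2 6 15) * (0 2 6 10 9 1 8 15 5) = (1 6 15 8 2 10 5 4 11 9) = [0, 6, 10, 3, 11, 4, 15, 7, 2, 1, 5, 9, 12, 13, 14, 8]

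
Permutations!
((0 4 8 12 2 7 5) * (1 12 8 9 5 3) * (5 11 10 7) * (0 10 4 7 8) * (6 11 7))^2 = (0 11 9 3 12 5 8 6 4 7 1 2 10)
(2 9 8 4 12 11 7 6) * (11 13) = (2 9 8 4 12 13 11 7 6) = [0, 1, 9, 3, 12, 5, 2, 6, 4, 8, 10, 7, 13, 11]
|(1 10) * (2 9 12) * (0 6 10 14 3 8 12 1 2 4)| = |(0 6 10 2 9 1 14 3 8 12 4)| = 11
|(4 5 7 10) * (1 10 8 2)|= 7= |(1 10 4 5 7 8 2)|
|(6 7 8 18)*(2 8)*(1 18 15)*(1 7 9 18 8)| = 15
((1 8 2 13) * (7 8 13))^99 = ((1 13)(2 7 8))^99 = (1 13)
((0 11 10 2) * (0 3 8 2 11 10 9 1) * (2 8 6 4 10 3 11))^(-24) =((0 3 6 4 10 2 11 9 1))^(-24) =(0 4 11)(1 6 2)(3 10 9)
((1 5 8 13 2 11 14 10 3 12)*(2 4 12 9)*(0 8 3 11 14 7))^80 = ((0 8 13 4 12 1 5 3 9 2 14 10 11 7))^80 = (0 14 5 13 11 9 12)(1 8 10 3 4 7 2)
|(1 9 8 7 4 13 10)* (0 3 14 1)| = |(0 3 14 1 9 8 7 4 13 10)| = 10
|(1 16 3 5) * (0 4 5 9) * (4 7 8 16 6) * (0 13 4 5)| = |(0 7 8 16 3 9 13 4)(1 6 5)| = 24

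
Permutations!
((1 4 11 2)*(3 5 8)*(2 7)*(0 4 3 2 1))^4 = (0 1 2 7 8 11 5 4 3) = ((0 4 11 7 1 3 5 8 2))^4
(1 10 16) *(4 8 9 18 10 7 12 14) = (1 7 12 14 4 8 9 18 10 16) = [0, 7, 2, 3, 8, 5, 6, 12, 9, 18, 16, 11, 14, 13, 4, 15, 1, 17, 10]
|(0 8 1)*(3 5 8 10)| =|(0 10 3 5 8 1)| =6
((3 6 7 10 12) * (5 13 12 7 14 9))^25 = ((3 6 14 9 5 13 12)(7 10))^25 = (3 5 6 13 14 12 9)(7 10)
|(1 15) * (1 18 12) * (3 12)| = 5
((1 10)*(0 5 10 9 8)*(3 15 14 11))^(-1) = (0 8 9 1 10 5)(3 11 14 15)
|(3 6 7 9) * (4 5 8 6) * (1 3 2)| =|(1 3 4 5 8 6 7 9 2)| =9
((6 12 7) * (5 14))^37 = ((5 14)(6 12 7))^37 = (5 14)(6 12 7)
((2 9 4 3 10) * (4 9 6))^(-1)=(2 10 3 4 6)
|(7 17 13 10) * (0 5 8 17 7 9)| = 7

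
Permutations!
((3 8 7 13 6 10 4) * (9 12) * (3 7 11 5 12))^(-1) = ((3 8 11 5 12 9)(4 7 13 6 10))^(-1) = (3 9 12 5 11 8)(4 10 6 13 7)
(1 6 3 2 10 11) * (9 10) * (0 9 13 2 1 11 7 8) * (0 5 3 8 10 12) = (0 9 12)(1 6 8 5 3)(2 13)(7 10) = [9, 6, 13, 1, 4, 3, 8, 10, 5, 12, 7, 11, 0, 2]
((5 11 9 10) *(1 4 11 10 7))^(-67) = (1 9 4 7 11)(5 10)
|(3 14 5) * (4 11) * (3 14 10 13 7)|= |(3 10 13 7)(4 11)(5 14)|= 4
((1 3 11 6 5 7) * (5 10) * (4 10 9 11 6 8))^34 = ((1 3 6 9 11 8 4 10 5 7))^34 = (1 11 5 6 4)(3 8 7 9 10)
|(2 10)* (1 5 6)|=6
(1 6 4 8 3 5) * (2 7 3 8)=(8)(1 6 4 2 7 3 5)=[0, 6, 7, 5, 2, 1, 4, 3, 8]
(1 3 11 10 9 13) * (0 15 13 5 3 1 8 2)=(0 15 13 8 2)(3 11 10 9 5)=[15, 1, 0, 11, 4, 3, 6, 7, 2, 5, 9, 10, 12, 8, 14, 13]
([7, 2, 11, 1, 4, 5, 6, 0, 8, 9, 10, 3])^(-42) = [0, 11, 3, 2, 4, 5, 6, 7, 8, 9, 10, 1]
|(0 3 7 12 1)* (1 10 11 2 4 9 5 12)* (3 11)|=11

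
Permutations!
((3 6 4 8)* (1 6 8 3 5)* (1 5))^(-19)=(1 6 4 3 8)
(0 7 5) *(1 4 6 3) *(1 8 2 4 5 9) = (0 7 9 1 5)(2 4 6 3 8) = [7, 5, 4, 8, 6, 0, 3, 9, 2, 1]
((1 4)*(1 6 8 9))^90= ((1 4 6 8 9))^90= (9)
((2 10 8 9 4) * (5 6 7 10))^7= ((2 5 6 7 10 8 9 4))^7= (2 4 9 8 10 7 6 5)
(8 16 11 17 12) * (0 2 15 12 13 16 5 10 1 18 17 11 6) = (0 2 15 12 8 5 10 1 18 17 13 16 6) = [2, 18, 15, 3, 4, 10, 0, 7, 5, 9, 1, 11, 8, 16, 14, 12, 6, 13, 17]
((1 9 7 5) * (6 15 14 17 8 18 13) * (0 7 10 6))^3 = ((0 7 5 1 9 10 6 15 14 17 8 18 13))^3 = (0 1 6 17 13 5 10 14 18 7 9 15 8)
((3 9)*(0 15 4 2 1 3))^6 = (0 9 3 1 2 4 15) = ((0 15 4 2 1 3 9))^6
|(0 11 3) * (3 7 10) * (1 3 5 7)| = 12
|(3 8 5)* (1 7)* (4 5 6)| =|(1 7)(3 8 6 4 5)| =10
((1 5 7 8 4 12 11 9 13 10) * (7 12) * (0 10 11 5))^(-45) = ((0 10 1)(4 7 8)(5 12)(9 13 11))^(-45) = (13)(5 12)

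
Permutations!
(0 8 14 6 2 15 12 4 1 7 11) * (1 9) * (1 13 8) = [1, 7, 15, 3, 9, 5, 2, 11, 14, 13, 10, 0, 4, 8, 6, 12] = (0 1 7 11)(2 15 12 4 9 13 8 14 6)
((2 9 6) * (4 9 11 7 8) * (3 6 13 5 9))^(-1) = (2 6 3 4 8 7 11)(5 13 9)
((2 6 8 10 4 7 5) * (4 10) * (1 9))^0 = (10)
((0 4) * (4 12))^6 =((0 12 4))^6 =(12)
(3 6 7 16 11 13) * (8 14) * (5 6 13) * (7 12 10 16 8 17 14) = (3 13)(5 6 12 10 16 11)(7 8)(14 17) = [0, 1, 2, 13, 4, 6, 12, 8, 7, 9, 16, 5, 10, 3, 17, 15, 11, 14]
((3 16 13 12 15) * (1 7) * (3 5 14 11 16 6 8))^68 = ((1 7)(3 6 8)(5 14 11 16 13 12 15))^68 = (3 8 6)(5 12 16 14 15 13 11)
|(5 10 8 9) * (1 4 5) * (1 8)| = 4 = |(1 4 5 10)(8 9)|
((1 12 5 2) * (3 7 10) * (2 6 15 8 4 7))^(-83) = ((1 12 5 6 15 8 4 7 10 3 2))^(-83) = (1 8 2 15 3 6 10 5 7 12 4)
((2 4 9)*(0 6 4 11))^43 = (0 6 4 9 2 11)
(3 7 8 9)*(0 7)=(0 7 8 9 3)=[7, 1, 2, 0, 4, 5, 6, 8, 9, 3]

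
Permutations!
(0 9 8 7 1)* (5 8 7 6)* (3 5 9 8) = [8, 0, 2, 5, 4, 3, 9, 1, 6, 7] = (0 8 6 9 7 1)(3 5)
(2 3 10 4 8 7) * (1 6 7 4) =(1 6 7 2 3 10)(4 8) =[0, 6, 3, 10, 8, 5, 7, 2, 4, 9, 1]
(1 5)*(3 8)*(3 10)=(1 5)(3 8 10)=[0, 5, 2, 8, 4, 1, 6, 7, 10, 9, 3]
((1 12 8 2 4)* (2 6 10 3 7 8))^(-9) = ((1 12 2 4)(3 7 8 6 10))^(-9) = (1 4 2 12)(3 7 8 6 10)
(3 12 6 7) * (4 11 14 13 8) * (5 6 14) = (3 12 14 13 8 4 11 5 6 7) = [0, 1, 2, 12, 11, 6, 7, 3, 4, 9, 10, 5, 14, 8, 13]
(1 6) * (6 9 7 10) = [0, 9, 2, 3, 4, 5, 1, 10, 8, 7, 6] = (1 9 7 10 6)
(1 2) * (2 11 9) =(1 11 9 2) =[0, 11, 1, 3, 4, 5, 6, 7, 8, 2, 10, 9]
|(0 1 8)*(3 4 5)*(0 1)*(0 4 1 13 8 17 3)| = 6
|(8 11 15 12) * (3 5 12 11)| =4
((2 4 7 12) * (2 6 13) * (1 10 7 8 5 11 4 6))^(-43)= ((1 10 7 12)(2 6 13)(4 8 5 11))^(-43)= (1 10 7 12)(2 13 6)(4 8 5 11)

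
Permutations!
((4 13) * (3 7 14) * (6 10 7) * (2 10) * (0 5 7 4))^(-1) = (0 13 4 10 2 6 3 14 7 5)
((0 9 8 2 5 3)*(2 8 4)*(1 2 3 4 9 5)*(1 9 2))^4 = (9)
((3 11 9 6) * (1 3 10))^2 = ((1 3 11 9 6 10))^2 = (1 11 6)(3 9 10)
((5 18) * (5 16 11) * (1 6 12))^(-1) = ((1 6 12)(5 18 16 11))^(-1) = (1 12 6)(5 11 16 18)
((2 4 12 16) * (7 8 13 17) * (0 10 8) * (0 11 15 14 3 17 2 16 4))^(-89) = (0 10 8 13 2)(3 17 7 11 15 14)(4 12)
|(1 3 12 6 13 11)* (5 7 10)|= |(1 3 12 6 13 11)(5 7 10)|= 6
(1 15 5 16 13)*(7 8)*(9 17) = [0, 15, 2, 3, 4, 16, 6, 8, 7, 17, 10, 11, 12, 1, 14, 5, 13, 9] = (1 15 5 16 13)(7 8)(9 17)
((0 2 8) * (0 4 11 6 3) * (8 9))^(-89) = (0 3 6 11 4 8 9 2)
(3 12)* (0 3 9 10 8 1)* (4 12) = (0 3 4 12 9 10 8 1) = [3, 0, 2, 4, 12, 5, 6, 7, 1, 10, 8, 11, 9]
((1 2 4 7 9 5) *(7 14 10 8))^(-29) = ((1 2 4 14 10 8 7 9 5))^(-29) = (1 9 8 14 2 5 7 10 4)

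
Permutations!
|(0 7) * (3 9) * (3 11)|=|(0 7)(3 9 11)|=6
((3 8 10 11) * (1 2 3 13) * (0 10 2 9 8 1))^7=(0 13 11 10)(1 8 3 9 2)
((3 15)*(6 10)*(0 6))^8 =(15)(0 10 6)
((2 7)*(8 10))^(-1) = ((2 7)(8 10))^(-1) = (2 7)(8 10)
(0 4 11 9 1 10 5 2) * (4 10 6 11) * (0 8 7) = (0 10 5 2 8 7)(1 6 11 9) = [10, 6, 8, 3, 4, 2, 11, 0, 7, 1, 5, 9]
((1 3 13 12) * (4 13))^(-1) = (1 12 13 4 3)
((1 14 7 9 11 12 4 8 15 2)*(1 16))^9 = ((1 14 7 9 11 12 4 8 15 2 16))^9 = (1 2 8 12 9 14 16 15 4 11 7)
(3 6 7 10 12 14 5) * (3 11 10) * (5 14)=(14)(3 6 7)(5 11 10 12)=[0, 1, 2, 6, 4, 11, 7, 3, 8, 9, 12, 10, 5, 13, 14]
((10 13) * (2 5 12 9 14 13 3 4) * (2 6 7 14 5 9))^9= ((2 9 5 12)(3 4 6 7 14 13 10))^9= (2 9 5 12)(3 6 14 10 4 7 13)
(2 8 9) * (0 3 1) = (0 3 1)(2 8 9) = [3, 0, 8, 1, 4, 5, 6, 7, 9, 2]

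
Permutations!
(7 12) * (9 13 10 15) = (7 12)(9 13 10 15) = [0, 1, 2, 3, 4, 5, 6, 12, 8, 13, 15, 11, 7, 10, 14, 9]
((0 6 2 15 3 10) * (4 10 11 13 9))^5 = ((0 6 2 15 3 11 13 9 4 10))^5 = (0 11)(2 9)(3 10)(4 15)(6 13)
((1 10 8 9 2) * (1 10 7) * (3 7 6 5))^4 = ((1 6 5 3 7)(2 10 8 9))^4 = (10)(1 7 3 5 6)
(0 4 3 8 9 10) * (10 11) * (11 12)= [4, 1, 2, 8, 3, 5, 6, 7, 9, 12, 0, 10, 11]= (0 4 3 8 9 12 11 10)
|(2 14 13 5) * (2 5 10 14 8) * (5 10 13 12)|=|(2 8)(5 10 14 12)|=4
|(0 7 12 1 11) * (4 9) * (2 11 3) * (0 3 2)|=14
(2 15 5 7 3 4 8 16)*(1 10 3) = [0, 10, 15, 4, 8, 7, 6, 1, 16, 9, 3, 11, 12, 13, 14, 5, 2] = (1 10 3 4 8 16 2 15 5 7)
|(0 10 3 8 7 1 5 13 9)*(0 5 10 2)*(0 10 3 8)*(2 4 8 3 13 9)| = 18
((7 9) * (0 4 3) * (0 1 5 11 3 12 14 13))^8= ((0 4 12 14 13)(1 5 11 3)(7 9))^8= (0 14 4 13 12)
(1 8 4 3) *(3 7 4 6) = (1 8 6 3)(4 7) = [0, 8, 2, 1, 7, 5, 3, 4, 6]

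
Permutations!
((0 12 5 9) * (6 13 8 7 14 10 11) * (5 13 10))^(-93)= ((0 12 13 8 7 14 5 9)(6 10 11))^(-93)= (0 8 5 12 7 9 13 14)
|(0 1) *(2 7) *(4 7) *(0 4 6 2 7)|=|(7)(0 1 4)(2 6)|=6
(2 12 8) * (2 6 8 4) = (2 12 4)(6 8) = [0, 1, 12, 3, 2, 5, 8, 7, 6, 9, 10, 11, 4]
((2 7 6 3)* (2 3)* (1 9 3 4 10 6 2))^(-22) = ((1 9 3 4 10 6)(2 7))^(-22) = (1 3 10)(4 6 9)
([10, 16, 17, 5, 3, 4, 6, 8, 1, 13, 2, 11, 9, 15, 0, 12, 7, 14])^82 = [2, 7, 14, 5, 3, 4, 6, 1, 16, 15, 17, 11, 13, 12, 10, 9, 8, 0]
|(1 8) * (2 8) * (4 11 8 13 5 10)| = 8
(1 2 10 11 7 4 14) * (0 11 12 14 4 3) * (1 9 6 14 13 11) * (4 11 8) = (0 1 2 10 12 13 8 4 11 7 3)(6 14 9) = [1, 2, 10, 0, 11, 5, 14, 3, 4, 6, 12, 7, 13, 8, 9]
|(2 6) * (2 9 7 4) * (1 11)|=|(1 11)(2 6 9 7 4)|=10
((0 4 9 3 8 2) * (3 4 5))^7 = (0 3 2 5 8)(4 9)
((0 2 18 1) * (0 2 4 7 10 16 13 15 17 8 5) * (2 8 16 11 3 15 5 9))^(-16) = (0 15 4 17 7 16 10 13 11 5 3)(1 18 2 9 8)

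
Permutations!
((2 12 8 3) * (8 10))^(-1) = (2 3 8 10 12)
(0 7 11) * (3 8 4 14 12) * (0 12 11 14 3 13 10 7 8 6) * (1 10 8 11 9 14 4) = (0 11 12 13 8 1 10 7 4 3 6)(9 14) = [11, 10, 2, 6, 3, 5, 0, 4, 1, 14, 7, 12, 13, 8, 9]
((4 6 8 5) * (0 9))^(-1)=(0 9)(4 5 8 6)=((0 9)(4 6 8 5))^(-1)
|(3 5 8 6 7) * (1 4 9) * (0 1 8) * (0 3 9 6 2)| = 8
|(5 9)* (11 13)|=2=|(5 9)(11 13)|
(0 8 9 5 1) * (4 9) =[8, 0, 2, 3, 9, 1, 6, 7, 4, 5] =(0 8 4 9 5 1)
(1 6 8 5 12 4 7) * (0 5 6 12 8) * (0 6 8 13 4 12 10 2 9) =(0 5 13 4 7 1 10 2 9) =[5, 10, 9, 3, 7, 13, 6, 1, 8, 0, 2, 11, 12, 4]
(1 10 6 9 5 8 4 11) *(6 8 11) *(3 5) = (1 10 8 4 6 9 3 5 11) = [0, 10, 2, 5, 6, 11, 9, 7, 4, 3, 8, 1]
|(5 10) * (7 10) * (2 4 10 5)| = |(2 4 10)(5 7)| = 6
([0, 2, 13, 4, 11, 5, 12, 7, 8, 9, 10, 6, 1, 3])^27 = [0, 3, 4, 6, 12, 5, 2, 7, 8, 9, 10, 1, 13, 11]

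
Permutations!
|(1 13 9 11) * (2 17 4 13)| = |(1 2 17 4 13 9 11)| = 7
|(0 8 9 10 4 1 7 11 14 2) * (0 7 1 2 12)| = |(0 8 9 10 4 2 7 11 14 12)| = 10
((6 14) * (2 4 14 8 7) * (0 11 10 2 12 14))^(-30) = (14)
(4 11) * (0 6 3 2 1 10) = [6, 10, 1, 2, 11, 5, 3, 7, 8, 9, 0, 4] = (0 6 3 2 1 10)(4 11)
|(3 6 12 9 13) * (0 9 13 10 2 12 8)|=|(0 9 10 2 12 13 3 6 8)|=9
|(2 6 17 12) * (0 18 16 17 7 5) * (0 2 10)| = 12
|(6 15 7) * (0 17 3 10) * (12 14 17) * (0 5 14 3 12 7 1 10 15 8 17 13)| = 13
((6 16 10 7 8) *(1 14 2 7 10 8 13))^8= (1 7 14 13 2)(6 8 16)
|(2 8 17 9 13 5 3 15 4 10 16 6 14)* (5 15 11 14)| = 14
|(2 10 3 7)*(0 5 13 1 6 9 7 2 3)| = |(0 5 13 1 6 9 7 3 2 10)| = 10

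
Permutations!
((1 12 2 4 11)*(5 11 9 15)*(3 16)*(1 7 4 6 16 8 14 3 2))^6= (16)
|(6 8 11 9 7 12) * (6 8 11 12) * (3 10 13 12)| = |(3 10 13 12 8)(6 11 9 7)| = 20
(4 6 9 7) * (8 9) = [0, 1, 2, 3, 6, 5, 8, 4, 9, 7] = (4 6 8 9 7)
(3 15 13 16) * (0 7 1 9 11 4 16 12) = (0 7 1 9 11 4 16 3 15 13 12) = [7, 9, 2, 15, 16, 5, 6, 1, 8, 11, 10, 4, 0, 12, 14, 13, 3]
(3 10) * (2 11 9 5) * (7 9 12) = [0, 1, 11, 10, 4, 2, 6, 9, 8, 5, 3, 12, 7] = (2 11 12 7 9 5)(3 10)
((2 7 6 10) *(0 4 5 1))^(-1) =(0 1 5 4)(2 10 6 7)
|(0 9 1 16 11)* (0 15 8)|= 7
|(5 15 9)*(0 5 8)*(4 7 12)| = |(0 5 15 9 8)(4 7 12)| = 15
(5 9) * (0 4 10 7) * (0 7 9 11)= (0 4 10 9 5 11)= [4, 1, 2, 3, 10, 11, 6, 7, 8, 5, 9, 0]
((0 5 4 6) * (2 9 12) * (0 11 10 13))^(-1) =(0 13 10 11 6 4 5)(2 12 9) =((0 5 4 6 11 10 13)(2 9 12))^(-1)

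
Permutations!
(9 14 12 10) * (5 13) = (5 13)(9 14 12 10) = [0, 1, 2, 3, 4, 13, 6, 7, 8, 14, 9, 11, 10, 5, 12]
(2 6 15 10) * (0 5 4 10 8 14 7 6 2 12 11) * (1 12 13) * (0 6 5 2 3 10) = [2, 12, 3, 10, 0, 4, 15, 5, 14, 9, 13, 6, 11, 1, 7, 8] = (0 2 3 10 13 1 12 11 6 15 8 14 7 5 4)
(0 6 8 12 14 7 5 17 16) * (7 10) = (0 6 8 12 14 10 7 5 17 16) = [6, 1, 2, 3, 4, 17, 8, 5, 12, 9, 7, 11, 14, 13, 10, 15, 0, 16]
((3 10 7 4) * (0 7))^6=((0 7 4 3 10))^6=(0 7 4 3 10)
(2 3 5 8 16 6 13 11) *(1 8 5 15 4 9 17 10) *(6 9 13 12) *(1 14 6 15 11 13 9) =(1 8 16)(2 3 11)(4 9 17 10 14 6 12 15) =[0, 8, 3, 11, 9, 5, 12, 7, 16, 17, 14, 2, 15, 13, 6, 4, 1, 10]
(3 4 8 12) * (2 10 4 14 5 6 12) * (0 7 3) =(0 7 3 14 5 6 12)(2 10 4 8) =[7, 1, 10, 14, 8, 6, 12, 3, 2, 9, 4, 11, 0, 13, 5]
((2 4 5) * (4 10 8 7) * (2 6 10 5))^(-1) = ((2 5 6 10 8 7 4))^(-1) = (2 4 7 8 10 6 5)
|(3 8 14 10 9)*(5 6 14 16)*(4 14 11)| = |(3 8 16 5 6 11 4 14 10 9)| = 10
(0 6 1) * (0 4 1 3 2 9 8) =(0 6 3 2 9 8)(1 4) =[6, 4, 9, 2, 1, 5, 3, 7, 0, 8]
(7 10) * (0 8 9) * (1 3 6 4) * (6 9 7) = (0 8 7 10 6 4 1 3 9) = [8, 3, 2, 9, 1, 5, 4, 10, 7, 0, 6]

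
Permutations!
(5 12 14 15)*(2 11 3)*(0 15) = (0 15 5 12 14)(2 11 3) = [15, 1, 11, 2, 4, 12, 6, 7, 8, 9, 10, 3, 14, 13, 0, 5]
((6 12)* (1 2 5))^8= ((1 2 5)(6 12))^8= (12)(1 5 2)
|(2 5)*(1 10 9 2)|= |(1 10 9 2 5)|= 5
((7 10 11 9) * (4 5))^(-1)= ((4 5)(7 10 11 9))^(-1)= (4 5)(7 9 11 10)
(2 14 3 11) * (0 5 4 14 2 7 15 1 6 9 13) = (0 5 4 14 3 11 7 15 1 6 9 13) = [5, 6, 2, 11, 14, 4, 9, 15, 8, 13, 10, 7, 12, 0, 3, 1]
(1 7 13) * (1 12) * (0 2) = (0 2)(1 7 13 12) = [2, 7, 0, 3, 4, 5, 6, 13, 8, 9, 10, 11, 1, 12]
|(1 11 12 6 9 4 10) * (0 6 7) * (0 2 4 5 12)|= 11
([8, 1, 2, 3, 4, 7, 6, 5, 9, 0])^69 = (9)(5 7)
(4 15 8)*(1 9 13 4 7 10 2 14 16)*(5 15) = [0, 9, 14, 3, 5, 15, 6, 10, 7, 13, 2, 11, 12, 4, 16, 8, 1] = (1 9 13 4 5 15 8 7 10 2 14 16)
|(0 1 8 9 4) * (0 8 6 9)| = |(0 1 6 9 4 8)| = 6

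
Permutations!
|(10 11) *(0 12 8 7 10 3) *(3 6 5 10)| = 20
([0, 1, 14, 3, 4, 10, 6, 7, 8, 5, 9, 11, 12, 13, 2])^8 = (14)(5 9 10)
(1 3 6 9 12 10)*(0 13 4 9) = (0 13 4 9 12 10 1 3 6) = [13, 3, 2, 6, 9, 5, 0, 7, 8, 12, 1, 11, 10, 4]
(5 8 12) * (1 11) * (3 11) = (1 3 11)(5 8 12) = [0, 3, 2, 11, 4, 8, 6, 7, 12, 9, 10, 1, 5]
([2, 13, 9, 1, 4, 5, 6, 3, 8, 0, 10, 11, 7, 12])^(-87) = (1 7 13 3 12)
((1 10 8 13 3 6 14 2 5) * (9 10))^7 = (1 14 13 9 2 3 10 5 6 8) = ((1 9 10 8 13 3 6 14 2 5))^7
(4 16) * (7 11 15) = (4 16)(7 11 15) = [0, 1, 2, 3, 16, 5, 6, 11, 8, 9, 10, 15, 12, 13, 14, 7, 4]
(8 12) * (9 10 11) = (8 12)(9 10 11) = [0, 1, 2, 3, 4, 5, 6, 7, 12, 10, 11, 9, 8]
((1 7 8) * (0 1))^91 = (0 8 7 1)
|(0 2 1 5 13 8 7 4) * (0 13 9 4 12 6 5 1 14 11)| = 8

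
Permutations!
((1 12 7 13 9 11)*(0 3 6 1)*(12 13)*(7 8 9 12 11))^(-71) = ((0 3 6 1 13 12 8 9 7 11))^(-71) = (0 11 7 9 8 12 13 1 6 3)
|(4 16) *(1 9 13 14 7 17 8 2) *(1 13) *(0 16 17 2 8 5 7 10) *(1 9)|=10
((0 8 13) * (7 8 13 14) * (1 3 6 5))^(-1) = ((0 13)(1 3 6 5)(7 8 14))^(-1) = (0 13)(1 5 6 3)(7 14 8)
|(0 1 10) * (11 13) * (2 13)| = 3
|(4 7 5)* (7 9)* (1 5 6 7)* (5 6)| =|(1 6 7 5 4 9)| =6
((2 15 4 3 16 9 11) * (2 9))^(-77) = (2 3 15 16 4)(9 11)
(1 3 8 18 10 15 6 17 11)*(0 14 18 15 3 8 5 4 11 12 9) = [14, 8, 2, 5, 11, 4, 17, 7, 15, 0, 3, 1, 9, 13, 18, 6, 16, 12, 10] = (0 14 18 10 3 5 4 11 1 8 15 6 17 12 9)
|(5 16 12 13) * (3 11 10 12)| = 7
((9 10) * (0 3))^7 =((0 3)(9 10))^7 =(0 3)(9 10)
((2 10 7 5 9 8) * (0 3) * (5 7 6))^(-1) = ((0 3)(2 10 6 5 9 8))^(-1) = (0 3)(2 8 9 5 6 10)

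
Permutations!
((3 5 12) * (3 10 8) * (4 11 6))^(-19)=(3 5 12 10 8)(4 6 11)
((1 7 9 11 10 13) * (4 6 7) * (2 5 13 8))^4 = (1 9 2 4 11 5 6 10 13 7 8)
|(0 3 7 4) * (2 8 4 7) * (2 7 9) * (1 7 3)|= 7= |(0 1 7 9 2 8 4)|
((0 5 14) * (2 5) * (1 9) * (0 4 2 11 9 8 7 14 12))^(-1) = (0 12 5 2 4 14 7 8 1 9 11)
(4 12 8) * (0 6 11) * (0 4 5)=(0 6 11 4 12 8 5)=[6, 1, 2, 3, 12, 0, 11, 7, 5, 9, 10, 4, 8]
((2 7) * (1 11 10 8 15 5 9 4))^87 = (1 4 9 5 15 8 10 11)(2 7)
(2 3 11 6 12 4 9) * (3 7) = (2 7 3 11 6 12 4 9) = [0, 1, 7, 11, 9, 5, 12, 3, 8, 2, 10, 6, 4]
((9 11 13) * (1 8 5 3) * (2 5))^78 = (13)(1 5 8 3 2)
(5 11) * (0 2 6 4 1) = (0 2 6 4 1)(5 11) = [2, 0, 6, 3, 1, 11, 4, 7, 8, 9, 10, 5]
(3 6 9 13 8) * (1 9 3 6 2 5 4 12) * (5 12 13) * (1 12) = (1 9 5 4 13 8 6 3 2) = [0, 9, 1, 2, 13, 4, 3, 7, 6, 5, 10, 11, 12, 8]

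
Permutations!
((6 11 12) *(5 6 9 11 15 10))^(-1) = ((5 6 15 10)(9 11 12))^(-1) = (5 10 15 6)(9 12 11)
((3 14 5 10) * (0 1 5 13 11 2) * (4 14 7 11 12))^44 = (14)(0 3)(1 7)(2 10)(5 11)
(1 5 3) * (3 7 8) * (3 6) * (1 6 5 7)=[0, 7, 2, 6, 4, 1, 3, 8, 5]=(1 7 8 5)(3 6)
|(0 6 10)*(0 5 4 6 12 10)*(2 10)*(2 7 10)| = 7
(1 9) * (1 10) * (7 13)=(1 9 10)(7 13)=[0, 9, 2, 3, 4, 5, 6, 13, 8, 10, 1, 11, 12, 7]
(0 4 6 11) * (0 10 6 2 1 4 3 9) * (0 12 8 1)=(0 3 9 12 8 1 4 2)(6 11 10)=[3, 4, 0, 9, 2, 5, 11, 7, 1, 12, 6, 10, 8]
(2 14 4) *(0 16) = (0 16)(2 14 4) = [16, 1, 14, 3, 2, 5, 6, 7, 8, 9, 10, 11, 12, 13, 4, 15, 0]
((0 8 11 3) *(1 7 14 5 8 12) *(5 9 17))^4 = ((0 12 1 7 14 9 17 5 8 11 3))^4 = (0 14 8 12 9 11 1 17 3 7 5)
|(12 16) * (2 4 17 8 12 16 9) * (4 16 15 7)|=9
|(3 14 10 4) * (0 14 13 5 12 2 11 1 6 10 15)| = 30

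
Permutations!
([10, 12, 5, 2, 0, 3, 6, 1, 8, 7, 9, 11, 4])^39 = [1, 10, 2, 3, 7, 5, 6, 0, 8, 4, 12, 11, 9]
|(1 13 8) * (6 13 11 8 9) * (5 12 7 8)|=6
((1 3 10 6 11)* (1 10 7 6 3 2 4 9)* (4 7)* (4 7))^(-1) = (1 9 4 2)(3 10 11 6 7) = ((1 2 4 9)(3 7 6 11 10))^(-1)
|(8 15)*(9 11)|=|(8 15)(9 11)|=2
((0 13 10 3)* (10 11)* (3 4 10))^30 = (0 11)(3 13)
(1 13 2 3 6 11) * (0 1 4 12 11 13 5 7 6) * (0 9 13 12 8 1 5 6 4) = (0 5 7 4 8 1 6 12 11)(2 3 9 13) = [5, 6, 3, 9, 8, 7, 12, 4, 1, 13, 10, 0, 11, 2]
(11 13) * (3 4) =[0, 1, 2, 4, 3, 5, 6, 7, 8, 9, 10, 13, 12, 11] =(3 4)(11 13)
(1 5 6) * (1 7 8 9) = [0, 5, 2, 3, 4, 6, 7, 8, 9, 1] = (1 5 6 7 8 9)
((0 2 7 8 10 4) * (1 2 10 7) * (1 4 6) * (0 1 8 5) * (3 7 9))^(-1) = (0 5 7 3 9 8 6 10)(1 4 2)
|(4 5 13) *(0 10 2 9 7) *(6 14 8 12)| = 60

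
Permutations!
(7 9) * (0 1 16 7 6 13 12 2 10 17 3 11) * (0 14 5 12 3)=(0 1 16 7 9 6 13 3 11 14 5 12 2 10 17)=[1, 16, 10, 11, 4, 12, 13, 9, 8, 6, 17, 14, 2, 3, 5, 15, 7, 0]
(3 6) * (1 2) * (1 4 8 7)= (1 2 4 8 7)(3 6)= [0, 2, 4, 6, 8, 5, 3, 1, 7]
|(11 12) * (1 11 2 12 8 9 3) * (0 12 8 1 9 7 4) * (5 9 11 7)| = 11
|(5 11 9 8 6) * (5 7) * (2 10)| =6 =|(2 10)(5 11 9 8 6 7)|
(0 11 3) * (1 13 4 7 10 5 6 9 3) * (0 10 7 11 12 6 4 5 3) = (0 12 6 9)(1 13 5 4 11)(3 10) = [12, 13, 2, 10, 11, 4, 9, 7, 8, 0, 3, 1, 6, 5]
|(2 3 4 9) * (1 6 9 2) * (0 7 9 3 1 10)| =20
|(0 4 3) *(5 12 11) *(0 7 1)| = 15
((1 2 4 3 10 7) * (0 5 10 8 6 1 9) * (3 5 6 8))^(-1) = (0 9 7 10 5 4 2 1 6)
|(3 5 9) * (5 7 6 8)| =|(3 7 6 8 5 9)| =6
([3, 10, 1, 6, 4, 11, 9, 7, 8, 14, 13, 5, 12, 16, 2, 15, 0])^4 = [14, 0, 16, 2, 4, 5, 1, 7, 8, 10, 3, 11, 12, 6, 13, 15, 9]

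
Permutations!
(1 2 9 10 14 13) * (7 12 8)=(1 2 9 10 14 13)(7 12 8)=[0, 2, 9, 3, 4, 5, 6, 12, 7, 10, 14, 11, 8, 1, 13]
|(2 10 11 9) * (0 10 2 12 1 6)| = |(0 10 11 9 12 1 6)| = 7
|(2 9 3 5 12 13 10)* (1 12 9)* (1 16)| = 6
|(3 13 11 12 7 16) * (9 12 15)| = 8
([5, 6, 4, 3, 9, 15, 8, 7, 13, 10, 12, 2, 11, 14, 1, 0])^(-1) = [15, 14, 11, 3, 2, 0, 1, 7, 6, 4, 9, 12, 10, 8, 13, 5]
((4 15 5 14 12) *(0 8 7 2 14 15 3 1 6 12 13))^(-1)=((0 8 7 2 14 13)(1 6 12 4 3)(5 15))^(-1)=(0 13 14 2 7 8)(1 3 4 12 6)(5 15)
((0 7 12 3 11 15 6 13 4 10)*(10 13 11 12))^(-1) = ((0 7 10)(3 12)(4 13)(6 11 15))^(-1) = (0 10 7)(3 12)(4 13)(6 15 11)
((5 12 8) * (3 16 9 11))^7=(3 11 9 16)(5 12 8)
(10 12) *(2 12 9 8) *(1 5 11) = (1 5 11)(2 12 10 9 8) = [0, 5, 12, 3, 4, 11, 6, 7, 2, 8, 9, 1, 10]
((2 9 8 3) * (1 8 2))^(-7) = (1 3 8)(2 9)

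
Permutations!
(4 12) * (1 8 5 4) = (1 8 5 4 12) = [0, 8, 2, 3, 12, 4, 6, 7, 5, 9, 10, 11, 1]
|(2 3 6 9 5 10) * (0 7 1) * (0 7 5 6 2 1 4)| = 6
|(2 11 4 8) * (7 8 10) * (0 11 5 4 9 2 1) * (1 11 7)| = 10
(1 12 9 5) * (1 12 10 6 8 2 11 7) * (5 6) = (1 10 5 12 9 6 8 2 11 7) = [0, 10, 11, 3, 4, 12, 8, 1, 2, 6, 5, 7, 9]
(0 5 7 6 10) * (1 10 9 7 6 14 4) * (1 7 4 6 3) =[5, 10, 2, 1, 7, 3, 9, 14, 8, 4, 0, 11, 12, 13, 6] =(0 5 3 1 10)(4 7 14 6 9)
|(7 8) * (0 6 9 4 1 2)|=6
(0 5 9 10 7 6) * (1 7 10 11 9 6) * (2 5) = [2, 7, 5, 3, 4, 6, 0, 1, 8, 11, 10, 9] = (0 2 5 6)(1 7)(9 11)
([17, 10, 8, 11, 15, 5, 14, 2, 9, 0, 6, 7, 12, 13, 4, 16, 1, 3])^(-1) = [9, 16, 7, 17, 14, 5, 10, 11, 2, 8, 1, 3, 12, 13, 6, 4, 15, 0]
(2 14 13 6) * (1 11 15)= (1 11 15)(2 14 13 6)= [0, 11, 14, 3, 4, 5, 2, 7, 8, 9, 10, 15, 12, 6, 13, 1]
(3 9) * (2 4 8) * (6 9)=(2 4 8)(3 6 9)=[0, 1, 4, 6, 8, 5, 9, 7, 2, 3]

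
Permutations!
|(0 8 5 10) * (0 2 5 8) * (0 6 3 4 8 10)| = |(0 6 3 4 8 10 2 5)| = 8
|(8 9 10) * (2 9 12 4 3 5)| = 8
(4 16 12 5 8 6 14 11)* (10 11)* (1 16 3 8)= [0, 16, 2, 8, 3, 1, 14, 7, 6, 9, 11, 4, 5, 13, 10, 15, 12]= (1 16 12 5)(3 8 6 14 10 11 4)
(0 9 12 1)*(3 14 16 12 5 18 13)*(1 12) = (0 9 5 18 13 3 14 16 1) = [9, 0, 2, 14, 4, 18, 6, 7, 8, 5, 10, 11, 12, 3, 16, 15, 1, 17, 13]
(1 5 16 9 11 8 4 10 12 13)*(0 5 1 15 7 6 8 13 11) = (0 5 16 9)(4 10 12 11 13 15 7 6 8) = [5, 1, 2, 3, 10, 16, 8, 6, 4, 0, 12, 13, 11, 15, 14, 7, 9]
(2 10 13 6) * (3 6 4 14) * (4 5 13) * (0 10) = (0 10 4 14 3 6 2)(5 13) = [10, 1, 0, 6, 14, 13, 2, 7, 8, 9, 4, 11, 12, 5, 3]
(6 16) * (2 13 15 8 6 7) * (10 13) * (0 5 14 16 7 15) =(0 5 14 16 15 8 6 7 2 10 13) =[5, 1, 10, 3, 4, 14, 7, 2, 6, 9, 13, 11, 12, 0, 16, 8, 15]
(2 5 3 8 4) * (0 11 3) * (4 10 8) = (0 11 3 4 2 5)(8 10) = [11, 1, 5, 4, 2, 0, 6, 7, 10, 9, 8, 3]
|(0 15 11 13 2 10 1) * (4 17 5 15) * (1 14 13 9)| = |(0 4 17 5 15 11 9 1)(2 10 14 13)| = 8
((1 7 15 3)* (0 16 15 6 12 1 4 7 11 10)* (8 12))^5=(0 7 11 3 12 16 6 10 4 1 15 8)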